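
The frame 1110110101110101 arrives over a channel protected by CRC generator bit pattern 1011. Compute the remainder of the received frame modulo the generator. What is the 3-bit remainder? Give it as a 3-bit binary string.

Modulo-2 division of 1110110101110101 by 1011:
  pos 0: 1110 XOR 1011 = 0101
  pos 1: 1011 XOR 1011 = 0000
  pos 5: 1010 XOR 1011 = 0001
  pos 8: 1111 XOR 1011 = 0100
  pos 9: 1000 XOR 1011 = 0011
  pos 11: 1110 XOR 1011 = 0101
  pos 12: 1011 XOR 1011 = 0000
Remainder = 000 (zero — the frame passes the CRC check).

000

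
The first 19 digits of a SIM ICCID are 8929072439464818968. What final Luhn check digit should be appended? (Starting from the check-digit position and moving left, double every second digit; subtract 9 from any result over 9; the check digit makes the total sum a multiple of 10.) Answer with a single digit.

9

Partial digits right→left: 8 6 9 8 1 8 4 6 4 9 3 4 2 7 0 9 2 9 8
Double every second digit counting from the check-digit position (so the 1st, 3rd, 5th, ... of the partial from the right).
  doubled (with −9 where >9): 7 9 2 8 8 6 4 0 4 7 → sum 55
  kept as-is: 6 8 8 6 9 4 7 9 9 → sum 66
Total = 55 + 66 = 121.
Check digit = (10 − (121 mod 10)) mod 10 = 9.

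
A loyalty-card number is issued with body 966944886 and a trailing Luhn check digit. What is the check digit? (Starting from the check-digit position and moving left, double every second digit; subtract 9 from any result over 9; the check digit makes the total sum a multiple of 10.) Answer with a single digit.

3

Partial digits right→left: 6 8 8 4 4 9 6 6 9
Double every second digit counting from the check-digit position (so the 1st, 3rd, 5th, ... of the partial from the right).
  doubled (with −9 where >9): 3 7 8 3 9 → sum 30
  kept as-is: 8 4 9 6 → sum 27
Total = 30 + 27 = 57.
Check digit = (10 − (57 mod 10)) mod 10 = 3.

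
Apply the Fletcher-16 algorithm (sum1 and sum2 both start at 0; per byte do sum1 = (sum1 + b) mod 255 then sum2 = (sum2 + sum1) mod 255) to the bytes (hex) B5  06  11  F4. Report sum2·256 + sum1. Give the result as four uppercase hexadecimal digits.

Running sums (mod 255):
  after byte 0 (B5): sum1=181, sum2=181
  after byte 1 (06): sum1=187, sum2=113
  after byte 2 (11): sum1=204, sum2=62
  after byte 3 (F4): sum1=193, sum2=0
Checksum = sum2·256 + sum1 = 0·256 + 193 = 193 = 0x00C1.

00C1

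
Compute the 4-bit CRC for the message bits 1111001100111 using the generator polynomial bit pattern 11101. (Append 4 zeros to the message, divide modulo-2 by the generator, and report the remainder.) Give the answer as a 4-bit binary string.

Append 4 zeros: 11110011001110000. Divide by 11101 (XOR where the leading bit is 1):
  pos 0: 11110 XOR 11101 = 00011
  pos 3: 11011 XOR 11101 = 00110
  pos 5: 11000 XOR 11101 = 00101
  pos 7: 10111 XOR 11101 = 01010
  pos 8: 10101 XOR 11101 = 01000
  pos 9: 10000 XOR 11101 = 01101
  pos 10: 11010 XOR 11101 = 00111
  pos 12: 11100 XOR 11101 = 00001
Remainder (last 4 bits) = 0001. This is the CRC / FCS.

0001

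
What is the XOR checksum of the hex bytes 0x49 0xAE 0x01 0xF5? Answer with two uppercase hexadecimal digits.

XOR the bytes together:
  start with 0x49
  0x49 ⊕ 0xAE = 0xE7
  0xE7 ⊕ 0x01 = 0xE6
  0xE6 ⊕ 0xF5 = 0x13

13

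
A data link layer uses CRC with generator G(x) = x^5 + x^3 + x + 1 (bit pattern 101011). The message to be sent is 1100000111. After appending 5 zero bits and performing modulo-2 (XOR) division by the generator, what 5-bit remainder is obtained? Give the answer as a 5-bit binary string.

10000

Append 5 zeros: 110000011100000. Divide by 101011 (XOR where the leading bit is 1):
  pos 0: 110000 XOR 101011 = 011011
  pos 1: 110110 XOR 101011 = 011101
  pos 2: 111011 XOR 101011 = 010000
  pos 3: 100001 XOR 101011 = 001010
  pos 5: 101010 XOR 101011 = 000001
Remainder (last 5 bits) = 10000. This is the CRC / FCS.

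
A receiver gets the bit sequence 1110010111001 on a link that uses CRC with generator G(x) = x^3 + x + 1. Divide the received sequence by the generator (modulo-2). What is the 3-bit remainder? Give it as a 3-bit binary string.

000

Modulo-2 division of 1110010111001 by 1011:
  pos 0: 1110 XOR 1011 = 0101
  pos 1: 1010 XOR 1011 = 0001
  pos 4: 1101 XOR 1011 = 0110
  pos 5: 1101 XOR 1011 = 0110
  pos 6: 1101 XOR 1011 = 0110
  pos 7: 1100 XOR 1011 = 0111
  pos 8: 1110 XOR 1011 = 0101
  pos 9: 1011 XOR 1011 = 0000
Remainder = 000 (zero — the frame passes the CRC check).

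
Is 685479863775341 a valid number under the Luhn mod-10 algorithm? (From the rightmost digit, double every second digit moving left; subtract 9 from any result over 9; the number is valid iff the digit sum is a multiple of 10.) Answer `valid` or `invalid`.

From the right, keep odd positions and double even positions (subtract 9 from any doubled value over 9):
  doubled (positions 2,4,...): 8 1 5 3 9 8 7 → sum 41
  kept (positions 1,3,...): 1 3 7 3 8 7 5 6 → sum 40
Total = 81.
81 mod 10 = 1, so the number is invalid.

invalid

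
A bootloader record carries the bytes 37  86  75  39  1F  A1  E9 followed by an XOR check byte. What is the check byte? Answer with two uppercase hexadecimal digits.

AA

XOR the bytes together:
  start with 0x37
  0x37 ⊕ 0x86 = 0xB1
  0xB1 ⊕ 0x75 = 0xC4
  0xC4 ⊕ 0x39 = 0xFD
  0xFD ⊕ 0x1F = 0xE2
  0xE2 ⊕ 0xA1 = 0x43
  0x43 ⊕ 0xE9 = 0xAA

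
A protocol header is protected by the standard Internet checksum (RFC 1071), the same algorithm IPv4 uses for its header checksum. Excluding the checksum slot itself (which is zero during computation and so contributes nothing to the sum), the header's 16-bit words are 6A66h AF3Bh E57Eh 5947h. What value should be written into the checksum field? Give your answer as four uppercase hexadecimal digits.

One's-complement addition (fold any carry out of bit 15 back into bit 0):
  0x6A66 + 0xAF3B = 0x119A1 → wrap carry → 0x19A2
  0x19A2 + 0xE57E = 0x0FF20
  0xFF20 + 0x5947 = 0x15867 → wrap carry → 0x5868
One's-complement sum = 0x5868.
Checksum = ~0x5868 & 0xFFFF = 0xA797.

A797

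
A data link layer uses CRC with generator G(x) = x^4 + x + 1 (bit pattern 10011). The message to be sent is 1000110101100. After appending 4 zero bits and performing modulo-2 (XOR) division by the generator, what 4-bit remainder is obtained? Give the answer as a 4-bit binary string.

1110

Append 4 zeros: 10001101011000000. Divide by 10011 (XOR where the leading bit is 1):
  pos 0: 10001 XOR 10011 = 00010
  pos 3: 10101 XOR 10011 = 00110
  pos 5: 11001 XOR 10011 = 01010
  pos 6: 10101 XOR 10011 = 00110
  pos 8: 11000 XOR 10011 = 01011
  pos 9: 10110 XOR 10011 = 00101
  pos 11: 10100 XOR 10011 = 00111
Remainder (last 4 bits) = 1110. This is the CRC / FCS.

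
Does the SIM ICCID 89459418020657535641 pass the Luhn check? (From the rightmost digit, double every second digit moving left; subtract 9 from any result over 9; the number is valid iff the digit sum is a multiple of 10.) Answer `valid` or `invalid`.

invalid

From the right, keep odd positions and double even positions (subtract 9 from any doubled value over 9):
  doubled (positions 2,4,...): 8 1 1 1 0 0 2 9 8 7 → sum 37
  kept (positions 1,3,...): 1 6 3 7 6 2 8 4 5 9 → sum 51
Total = 88.
88 mod 10 = 8, so the number is invalid.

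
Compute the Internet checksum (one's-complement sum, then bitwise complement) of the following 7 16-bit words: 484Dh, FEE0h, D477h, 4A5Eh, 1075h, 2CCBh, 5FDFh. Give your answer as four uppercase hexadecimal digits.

One's-complement addition (fold any carry out of bit 15 back into bit 0):
  0x484D + 0xFEE0 = 0x1472D → wrap carry → 0x472E
  0x472E + 0xD477 = 0x11BA5 → wrap carry → 0x1BA6
  0x1BA6 + 0x4A5E = 0x06604
  0x6604 + 0x1075 = 0x07679
  0x7679 + 0x2CCB = 0x0A344
  0xA344 + 0x5FDF = 0x10323 → wrap carry → 0x0324
One's-complement sum = 0x0324.
Checksum = ~0x0324 & 0xFFFF = 0xFCDB.

FCDB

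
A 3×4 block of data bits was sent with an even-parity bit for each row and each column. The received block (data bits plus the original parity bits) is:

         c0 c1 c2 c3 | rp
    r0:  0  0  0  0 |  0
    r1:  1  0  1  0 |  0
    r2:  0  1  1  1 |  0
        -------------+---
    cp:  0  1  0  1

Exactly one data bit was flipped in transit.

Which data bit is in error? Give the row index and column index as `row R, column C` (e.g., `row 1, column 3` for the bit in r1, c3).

Recompute each row's even parity and compare to rp:
  r0: data parity 0, sent rp 0 → ok
  r1: data parity 0, sent rp 0 → ok
  r2: data parity 1, sent rp 0 → mismatch
Recompute each column's even parity and compare to cp:
  c0: data parity 1, sent cp 0 → mismatch
  c1: data parity 1, sent cp 1 → ok
  c2: data parity 0, sent cp 0 → ok
  c3: data parity 1, sent cp 1 → ok
Exactly one row (r2) and one column (c0) fail → the flipped bit is at their intersection.

row 2, column 0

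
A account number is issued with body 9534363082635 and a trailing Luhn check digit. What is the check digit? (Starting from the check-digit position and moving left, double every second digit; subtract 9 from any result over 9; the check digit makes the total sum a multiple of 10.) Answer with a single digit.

Partial digits right→left: 5 3 6 2 8 0 3 6 3 4 3 5 9
Double every second digit counting from the check-digit position (so the 1st, 3rd, 5th, ... of the partial from the right).
  doubled (with −9 where >9): 1 3 7 6 6 6 9 → sum 38
  kept as-is: 3 2 0 6 4 5 → sum 20
Total = 38 + 20 = 58.
Check digit = (10 − (58 mod 10)) mod 10 = 2.

2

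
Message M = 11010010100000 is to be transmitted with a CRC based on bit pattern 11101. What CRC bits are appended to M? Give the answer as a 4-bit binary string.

0100

Append 4 zeros: 110100101000000000. Divide by 11101 (XOR where the leading bit is 1):
  pos 0: 11010 XOR 11101 = 00111
  pos 2: 11101 XOR 11101 = 00000
  pos 8: 10000 XOR 11101 = 01101
  pos 9: 11010 XOR 11101 = 00111
  pos 11: 11100 XOR 11101 = 00001
Remainder (last 4 bits) = 0100. This is the CRC / FCS.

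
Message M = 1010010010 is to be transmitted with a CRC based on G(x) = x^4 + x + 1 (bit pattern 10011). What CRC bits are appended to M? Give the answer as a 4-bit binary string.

0000

Append 4 zeros: 10100100100000. Divide by 10011 (XOR where the leading bit is 1):
  pos 0: 10100 XOR 10011 = 00111
  pos 2: 11110 XOR 10011 = 01101
  pos 3: 11010 XOR 10011 = 01001
  pos 4: 10011 XOR 10011 = 00000
Remainder (last 4 bits) = 0000. This is the CRC / FCS.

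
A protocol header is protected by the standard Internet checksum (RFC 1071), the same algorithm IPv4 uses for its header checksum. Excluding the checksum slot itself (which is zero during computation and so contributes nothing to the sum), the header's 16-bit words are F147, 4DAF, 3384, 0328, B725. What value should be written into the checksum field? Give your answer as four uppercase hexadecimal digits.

D336

One's-complement addition (fold any carry out of bit 15 back into bit 0):
  0xF147 + 0x4DAF = 0x13EF6 → wrap carry → 0x3EF7
  0x3EF7 + 0x3384 = 0x0727B
  0x727B + 0x0328 = 0x075A3
  0x75A3 + 0xB725 = 0x12CC8 → wrap carry → 0x2CC9
One's-complement sum = 0x2CC9.
Checksum = ~0x2CC9 & 0xFFFF = 0xD336.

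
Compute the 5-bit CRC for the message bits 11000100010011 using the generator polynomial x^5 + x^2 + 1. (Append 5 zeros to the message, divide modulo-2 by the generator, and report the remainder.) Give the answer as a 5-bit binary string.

Append 5 zeros: 1100010001001100000. Divide by 100101 (XOR where the leading bit is 1):
  pos 0: 110001 XOR 100101 = 010100
  pos 1: 101000 XOR 100101 = 001101
  pos 3: 110100 XOR 100101 = 010001
  pos 4: 100011 XOR 100101 = 000110
  pos 7: 110001 XOR 100101 = 010100
  pos 8: 101001 XOR 100101 = 001100
  pos 10: 110000 XOR 100101 = 010101
  pos 11: 101010 XOR 100101 = 001111
  pos 13: 111100 XOR 100101 = 011001
Remainder (last 5 bits) = 11001. This is the CRC / FCS.

11001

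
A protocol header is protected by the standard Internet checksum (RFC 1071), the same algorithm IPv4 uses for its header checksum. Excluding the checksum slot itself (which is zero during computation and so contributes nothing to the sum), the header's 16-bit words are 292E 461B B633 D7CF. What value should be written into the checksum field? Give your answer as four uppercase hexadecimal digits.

One's-complement addition (fold any carry out of bit 15 back into bit 0):
  0x292E + 0x461B = 0x06F49
  0x6F49 + 0xB633 = 0x1257C → wrap carry → 0x257D
  0x257D + 0xD7CF = 0x0FD4C
One's-complement sum = 0xFD4C.
Checksum = ~0xFD4C & 0xFFFF = 0x02B3.

02B3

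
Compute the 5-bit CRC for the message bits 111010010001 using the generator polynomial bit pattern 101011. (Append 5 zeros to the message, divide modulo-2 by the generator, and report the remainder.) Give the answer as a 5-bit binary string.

11011

Append 5 zeros: 11101001000100000. Divide by 101011 (XOR where the leading bit is 1):
  pos 0: 111010 XOR 101011 = 010001
  pos 1: 100010 XOR 101011 = 001001
  pos 3: 100110 XOR 101011 = 001101
  pos 5: 110100 XOR 101011 = 011111
  pos 6: 111111 XOR 101011 = 010100
  pos 7: 101000 XOR 101011 = 000011
  pos 11: 110000 XOR 101011 = 011011
Remainder (last 5 bits) = 11011. This is the CRC / FCS.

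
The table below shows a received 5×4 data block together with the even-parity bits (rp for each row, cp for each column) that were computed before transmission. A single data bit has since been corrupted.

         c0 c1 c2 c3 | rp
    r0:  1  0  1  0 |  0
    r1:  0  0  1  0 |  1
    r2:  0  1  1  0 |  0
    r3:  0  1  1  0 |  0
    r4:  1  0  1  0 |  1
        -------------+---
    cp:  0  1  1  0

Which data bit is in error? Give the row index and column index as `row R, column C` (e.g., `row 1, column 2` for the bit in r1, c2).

row 4, column 1

Recompute each row's even parity and compare to rp:
  r0: data parity 0, sent rp 0 → ok
  r1: data parity 1, sent rp 1 → ok
  r2: data parity 0, sent rp 0 → ok
  r3: data parity 0, sent rp 0 → ok
  r4: data parity 0, sent rp 1 → mismatch
Recompute each column's even parity and compare to cp:
  c0: data parity 0, sent cp 0 → ok
  c1: data parity 0, sent cp 1 → mismatch
  c2: data parity 1, sent cp 1 → ok
  c3: data parity 0, sent cp 0 → ok
Exactly one row (r4) and one column (c1) fail → the flipped bit is at their intersection.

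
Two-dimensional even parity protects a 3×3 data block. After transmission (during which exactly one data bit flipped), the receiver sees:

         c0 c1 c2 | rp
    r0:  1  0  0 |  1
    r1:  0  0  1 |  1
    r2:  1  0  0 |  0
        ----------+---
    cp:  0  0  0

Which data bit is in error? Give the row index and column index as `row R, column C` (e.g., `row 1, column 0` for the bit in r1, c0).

row 2, column 2

Recompute each row's even parity and compare to rp:
  r0: data parity 1, sent rp 1 → ok
  r1: data parity 1, sent rp 1 → ok
  r2: data parity 1, sent rp 0 → mismatch
Recompute each column's even parity and compare to cp:
  c0: data parity 0, sent cp 0 → ok
  c1: data parity 0, sent cp 0 → ok
  c2: data parity 1, sent cp 0 → mismatch
Exactly one row (r2) and one column (c2) fail → the flipped bit is at their intersection.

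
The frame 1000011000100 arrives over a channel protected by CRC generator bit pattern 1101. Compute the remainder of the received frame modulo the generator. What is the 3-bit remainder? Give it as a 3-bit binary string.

Modulo-2 division of 1000011000100 by 1101:
  pos 0: 1000 XOR 1101 = 0101
  pos 1: 1010 XOR 1101 = 0111
  pos 2: 1111 XOR 1101 = 0010
  pos 4: 1010 XOR 1101 = 0111
  pos 5: 1110 XOR 1101 = 0011
  pos 7: 1101 XOR 1101 = 0000
Remainder = 000 (zero — the frame passes the CRC check).

000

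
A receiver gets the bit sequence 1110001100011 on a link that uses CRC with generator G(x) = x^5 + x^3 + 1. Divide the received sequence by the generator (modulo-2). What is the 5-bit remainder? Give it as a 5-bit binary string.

Modulo-2 division of 1110001100011 by 101001:
  pos 0: 111000 XOR 101001 = 010001
  pos 1: 100011 XOR 101001 = 001010
  pos 3: 101010 XOR 101001 = 000011
  pos 7: 110011 XOR 101001 = 011010
Remainder = 11010 (nonzero — an error is detected).

11010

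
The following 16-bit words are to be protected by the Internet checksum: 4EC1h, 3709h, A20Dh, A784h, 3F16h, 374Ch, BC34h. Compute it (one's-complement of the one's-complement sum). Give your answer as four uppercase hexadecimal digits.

FE0B

One's-complement addition (fold any carry out of bit 15 back into bit 0):
  0x4EC1 + 0x3709 = 0x085CA
  0x85CA + 0xA20D = 0x127D7 → wrap carry → 0x27D8
  0x27D8 + 0xA784 = 0x0CF5C
  0xCF5C + 0x3F16 = 0x10E72 → wrap carry → 0x0E73
  0x0E73 + 0x374C = 0x045BF
  0x45BF + 0xBC34 = 0x101F3 → wrap carry → 0x01F4
One's-complement sum = 0x01F4.
Checksum = ~0x01F4 & 0xFFFF = 0xFE0B.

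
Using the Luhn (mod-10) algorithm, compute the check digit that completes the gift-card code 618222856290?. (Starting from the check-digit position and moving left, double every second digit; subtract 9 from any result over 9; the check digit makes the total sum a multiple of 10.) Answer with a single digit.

Partial digits right→left: 0 9 2 6 5 8 2 2 2 8 1 6
Double every second digit counting from the check-digit position (so the 1st, 3rd, 5th, ... of the partial from the right).
  doubled (with −9 where >9): 0 4 1 4 4 2 → sum 15
  kept as-is: 9 6 8 2 8 6 → sum 39
Total = 15 + 39 = 54.
Check digit = (10 − (54 mod 10)) mod 10 = 6.

6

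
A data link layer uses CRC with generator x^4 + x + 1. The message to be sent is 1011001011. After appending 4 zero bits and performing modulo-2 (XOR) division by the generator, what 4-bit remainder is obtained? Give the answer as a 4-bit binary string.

Append 4 zeros: 10110010110000. Divide by 10011 (XOR where the leading bit is 1):
  pos 0: 10110 XOR 10011 = 00101
  pos 2: 10101 XOR 10011 = 00110
  pos 4: 11001 XOR 10011 = 01010
  pos 5: 10101 XOR 10011 = 00110
  pos 7: 11000 XOR 10011 = 01011
  pos 8: 10110 XOR 10011 = 00101
Remainder (last 4 bits) = 1010. This is the CRC / FCS.

1010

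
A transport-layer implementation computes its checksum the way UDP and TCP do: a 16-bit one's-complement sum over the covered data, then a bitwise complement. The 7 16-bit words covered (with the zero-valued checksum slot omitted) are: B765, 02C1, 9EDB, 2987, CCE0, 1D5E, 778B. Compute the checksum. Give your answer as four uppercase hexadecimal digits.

One's-complement addition (fold any carry out of bit 15 back into bit 0):
  0xB765 + 0x02C1 = 0x0BA26
  0xBA26 + 0x9EDB = 0x15901 → wrap carry → 0x5902
  0x5902 + 0x2987 = 0x08289
  0x8289 + 0xCCE0 = 0x14F69 → wrap carry → 0x4F6A
  0x4F6A + 0x1D5E = 0x06CC8
  0x6CC8 + 0x778B = 0x0E453
One's-complement sum = 0xE453.
Checksum = ~0xE453 & 0xFFFF = 0x1BAC.

1BAC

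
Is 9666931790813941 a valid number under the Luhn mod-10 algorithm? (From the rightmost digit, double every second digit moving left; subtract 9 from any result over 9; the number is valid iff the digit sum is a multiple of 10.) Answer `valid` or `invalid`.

From the right, keep odd positions and double even positions (subtract 9 from any doubled value over 9):
  doubled (positions 2,4,...): 8 6 7 9 2 9 3 9 → sum 53
  kept (positions 1,3,...): 1 9 1 0 7 3 6 6 → sum 33
Total = 86.
86 mod 10 = 6, so the number is invalid.

invalid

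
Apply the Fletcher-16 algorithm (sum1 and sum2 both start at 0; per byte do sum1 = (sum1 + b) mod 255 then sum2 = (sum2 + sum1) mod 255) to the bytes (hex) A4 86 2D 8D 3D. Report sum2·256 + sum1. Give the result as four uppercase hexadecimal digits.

Running sums (mod 255):
  after byte 0 (A4): sum1=164, sum2=164
  after byte 1 (86): sum1=43, sum2=207
  after byte 2 (2D): sum1=88, sum2=40
  after byte 3 (8D): sum1=229, sum2=14
  after byte 4 (3D): sum1=35, sum2=49
Checksum = sum2·256 + sum1 = 49·256 + 35 = 12579 = 0x3123.

3123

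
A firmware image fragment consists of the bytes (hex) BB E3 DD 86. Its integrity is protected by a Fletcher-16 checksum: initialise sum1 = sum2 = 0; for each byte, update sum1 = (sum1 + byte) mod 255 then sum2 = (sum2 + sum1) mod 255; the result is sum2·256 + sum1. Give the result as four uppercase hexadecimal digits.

Running sums (mod 255):
  after byte 0 (BB): sum1=187, sum2=187
  after byte 1 (E3): sum1=159, sum2=91
  after byte 2 (DD): sum1=125, sum2=216
  after byte 3 (86): sum1=4, sum2=220
Checksum = sum2·256 + sum1 = 220·256 + 4 = 56324 = 0xDC04.

DC04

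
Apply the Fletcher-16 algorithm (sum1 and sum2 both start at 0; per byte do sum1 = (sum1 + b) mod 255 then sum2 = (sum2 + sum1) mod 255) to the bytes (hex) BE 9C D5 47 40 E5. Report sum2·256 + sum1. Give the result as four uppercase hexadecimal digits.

Running sums (mod 255):
  after byte 0 (BE): sum1=190, sum2=190
  after byte 1 (9C): sum1=91, sum2=26
  after byte 2 (D5): sum1=49, sum2=75
  after byte 3 (47): sum1=120, sum2=195
  after byte 4 (40): sum1=184, sum2=124
  after byte 5 (E5): sum1=158, sum2=27
Checksum = sum2·256 + sum1 = 27·256 + 158 = 7070 = 0x1B9E.

1B9E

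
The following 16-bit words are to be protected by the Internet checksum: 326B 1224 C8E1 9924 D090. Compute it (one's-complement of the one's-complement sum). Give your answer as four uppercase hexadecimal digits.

One's-complement addition (fold any carry out of bit 15 back into bit 0):
  0x326B + 0x1224 = 0x0448F
  0x448F + 0xC8E1 = 0x10D70 → wrap carry → 0x0D71
  0x0D71 + 0x9924 = 0x0A695
  0xA695 + 0xD090 = 0x17725 → wrap carry → 0x7726
One's-complement sum = 0x7726.
Checksum = ~0x7726 & 0xFFFF = 0x88D9.

88D9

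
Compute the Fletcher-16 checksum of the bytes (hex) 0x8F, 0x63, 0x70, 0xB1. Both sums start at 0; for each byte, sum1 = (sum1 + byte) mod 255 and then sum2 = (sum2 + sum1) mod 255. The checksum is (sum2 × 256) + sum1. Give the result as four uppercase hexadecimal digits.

FA15

Running sums (mod 255):
  after byte 0 (0x8F): sum1=143, sum2=143
  after byte 1 (0x63): sum1=242, sum2=130
  after byte 2 (0x70): sum1=99, sum2=229
  after byte 3 (0xB1): sum1=21, sum2=250
Checksum = sum2·256 + sum1 = 250·256 + 21 = 64021 = 0xFA15.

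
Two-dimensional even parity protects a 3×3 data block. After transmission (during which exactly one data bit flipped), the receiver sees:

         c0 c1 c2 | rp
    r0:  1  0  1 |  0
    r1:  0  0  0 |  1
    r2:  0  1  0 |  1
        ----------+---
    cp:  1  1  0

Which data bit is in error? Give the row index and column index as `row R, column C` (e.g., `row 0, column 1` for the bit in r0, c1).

Recompute each row's even parity and compare to rp:
  r0: data parity 0, sent rp 0 → ok
  r1: data parity 0, sent rp 1 → mismatch
  r2: data parity 1, sent rp 1 → ok
Recompute each column's even parity and compare to cp:
  c0: data parity 1, sent cp 1 → ok
  c1: data parity 1, sent cp 1 → ok
  c2: data parity 1, sent cp 0 → mismatch
Exactly one row (r1) and one column (c2) fail → the flipped bit is at their intersection.

row 1, column 2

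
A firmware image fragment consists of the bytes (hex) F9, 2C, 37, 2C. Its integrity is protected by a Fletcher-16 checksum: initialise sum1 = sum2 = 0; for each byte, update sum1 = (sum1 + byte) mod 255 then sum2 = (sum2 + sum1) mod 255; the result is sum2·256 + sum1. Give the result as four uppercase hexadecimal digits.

0789

Running sums (mod 255):
  after byte 0 (F9): sum1=249, sum2=249
  after byte 1 (2C): sum1=38, sum2=32
  after byte 2 (37): sum1=93, sum2=125
  after byte 3 (2C): sum1=137, sum2=7
Checksum = sum2·256 + sum1 = 7·256 + 137 = 1929 = 0x0789.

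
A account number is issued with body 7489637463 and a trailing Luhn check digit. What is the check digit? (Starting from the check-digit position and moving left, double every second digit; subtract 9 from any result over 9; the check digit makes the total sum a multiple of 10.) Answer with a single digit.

Partial digits right→left: 3 6 4 7 3 6 9 8 4 7
Double every second digit counting from the check-digit position (so the 1st, 3rd, 5th, ... of the partial from the right).
  doubled (with −9 where >9): 6 8 6 9 8 → sum 37
  kept as-is: 6 7 6 8 7 → sum 34
Total = 37 + 34 = 71.
Check digit = (10 − (71 mod 10)) mod 10 = 9.

9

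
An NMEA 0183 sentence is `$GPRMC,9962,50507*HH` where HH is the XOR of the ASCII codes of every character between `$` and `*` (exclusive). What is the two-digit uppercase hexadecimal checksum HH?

78

XOR the ASCII codes of the payload characters:
  'G' = 0x47 → acc = 0x47
  'P' = 0x50 → acc = 0x17
  'R' = 0x52 → acc = 0x45
  'M' = 0x4D → acc = 0x08
  'C' = 0x43 → acc = 0x4B
  ',' = 0x2C → acc = 0x67
  '9' = 0x39 → acc = 0x5E
  '9' = 0x39 → acc = 0x67
  '6' = 0x36 → acc = 0x51
  '2' = 0x32 → acc = 0x63
  ',' = 0x2C → acc = 0x4F
  '5' = 0x35 → acc = 0x7A
  '0' = 0x30 → acc = 0x4A
  '5' = 0x35 → acc = 0x7F
  '0' = 0x30 → acc = 0x4F
  '7' = 0x37 → acc = 0x78
Checksum = 0x78.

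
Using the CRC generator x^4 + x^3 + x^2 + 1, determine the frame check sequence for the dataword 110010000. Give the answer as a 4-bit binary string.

1000

Append 4 zeros: 1100100000000. Divide by 11101 (XOR where the leading bit is 1):
  pos 0: 11001 XOR 11101 = 00100
  pos 2: 10000 XOR 11101 = 01101
  pos 3: 11010 XOR 11101 = 00111
  pos 5: 11100 XOR 11101 = 00001
Remainder (last 4 bits) = 1000. This is the CRC / FCS.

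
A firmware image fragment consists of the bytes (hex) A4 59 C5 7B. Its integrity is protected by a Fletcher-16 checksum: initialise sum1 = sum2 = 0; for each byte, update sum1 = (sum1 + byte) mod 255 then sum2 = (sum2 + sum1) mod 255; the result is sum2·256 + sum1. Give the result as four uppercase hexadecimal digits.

Running sums (mod 255):
  after byte 0 (A4): sum1=164, sum2=164
  after byte 1 (59): sum1=253, sum2=162
  after byte 2 (C5): sum1=195, sum2=102
  after byte 3 (7B): sum1=63, sum2=165
Checksum = sum2·256 + sum1 = 165·256 + 63 = 42303 = 0xA53F.

A53F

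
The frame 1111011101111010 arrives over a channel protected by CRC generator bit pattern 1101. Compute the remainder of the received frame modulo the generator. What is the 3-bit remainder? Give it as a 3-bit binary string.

000

Modulo-2 division of 1111011101111010 by 1101:
  pos 0: 1111 XOR 1101 = 0010
  pos 2: 1001 XOR 1101 = 0100
  pos 3: 1001 XOR 1101 = 0100
  pos 4: 1001 XOR 1101 = 0100
  pos 5: 1000 XOR 1101 = 0101
  pos 6: 1011 XOR 1101 = 0110
  pos 7: 1101 XOR 1101 = 0000
  pos 11: 1101 XOR 1101 = 0000
Remainder = 000 (zero — the frame passes the CRC check).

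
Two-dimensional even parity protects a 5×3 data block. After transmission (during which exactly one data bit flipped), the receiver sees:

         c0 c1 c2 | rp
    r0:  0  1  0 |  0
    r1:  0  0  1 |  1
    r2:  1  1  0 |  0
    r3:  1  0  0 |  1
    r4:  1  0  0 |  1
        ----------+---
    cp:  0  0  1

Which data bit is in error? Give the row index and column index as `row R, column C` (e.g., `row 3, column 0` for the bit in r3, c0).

Recompute each row's even parity and compare to rp:
  r0: data parity 1, sent rp 0 → mismatch
  r1: data parity 1, sent rp 1 → ok
  r2: data parity 0, sent rp 0 → ok
  r3: data parity 1, sent rp 1 → ok
  r4: data parity 1, sent rp 1 → ok
Recompute each column's even parity and compare to cp:
  c0: data parity 1, sent cp 0 → mismatch
  c1: data parity 0, sent cp 0 → ok
  c2: data parity 1, sent cp 1 → ok
Exactly one row (r0) and one column (c0) fail → the flipped bit is at their intersection.

row 0, column 0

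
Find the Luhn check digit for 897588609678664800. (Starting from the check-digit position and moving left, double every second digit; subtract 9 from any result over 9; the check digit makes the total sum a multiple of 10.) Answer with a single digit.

8

Partial digits right→left: 0 0 8 4 6 6 8 7 6 9 0 6 8 8 5 7 9 8
Double every second digit counting from the check-digit position (so the 1st, 3rd, 5th, ... of the partial from the right).
  doubled (with −9 where >9): 0 7 3 7 3 0 7 1 9 → sum 37
  kept as-is: 0 4 6 7 9 6 8 7 8 → sum 55
Total = 37 + 55 = 92.
Check digit = (10 − (92 mod 10)) mod 10 = 8.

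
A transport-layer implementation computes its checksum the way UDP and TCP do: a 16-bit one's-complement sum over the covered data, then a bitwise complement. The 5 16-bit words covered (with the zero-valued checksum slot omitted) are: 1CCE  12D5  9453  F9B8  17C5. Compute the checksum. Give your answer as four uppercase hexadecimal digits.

One's-complement addition (fold any carry out of bit 15 back into bit 0):
  0x1CCE + 0x12D5 = 0x02FA3
  0x2FA3 + 0x9453 = 0x0C3F6
  0xC3F6 + 0xF9B8 = 0x1BDAE → wrap carry → 0xBDAF
  0xBDAF + 0x17C5 = 0x0D574
One's-complement sum = 0xD574.
Checksum = ~0xD574 & 0xFFFF = 0x2A8B.

2A8B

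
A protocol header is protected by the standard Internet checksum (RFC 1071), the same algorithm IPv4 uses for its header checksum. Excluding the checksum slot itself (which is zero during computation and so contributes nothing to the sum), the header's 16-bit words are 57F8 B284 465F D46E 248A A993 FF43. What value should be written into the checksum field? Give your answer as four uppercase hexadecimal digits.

One's-complement addition (fold any carry out of bit 15 back into bit 0):
  0x57F8 + 0xB284 = 0x10A7C → wrap carry → 0x0A7D
  0x0A7D + 0x465F = 0x050DC
  0x50DC + 0xD46E = 0x1254A → wrap carry → 0x254B
  0x254B + 0x248A = 0x049D5
  0x49D5 + 0xA993 = 0x0F368
  0xF368 + 0xFF43 = 0x1F2AB → wrap carry → 0xF2AC
One's-complement sum = 0xF2AC.
Checksum = ~0xF2AC & 0xFFFF = 0x0D53.

0D53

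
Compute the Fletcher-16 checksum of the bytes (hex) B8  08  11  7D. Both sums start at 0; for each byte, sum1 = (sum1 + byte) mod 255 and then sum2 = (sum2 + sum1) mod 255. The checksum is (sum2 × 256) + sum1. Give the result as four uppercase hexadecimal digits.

9A4F

Running sums (mod 255):
  after byte 0 (B8): sum1=184, sum2=184
  after byte 1 (08): sum1=192, sum2=121
  after byte 2 (11): sum1=209, sum2=75
  after byte 3 (7D): sum1=79, sum2=154
Checksum = sum2·256 + sum1 = 154·256 + 79 = 39503 = 0x9A4F.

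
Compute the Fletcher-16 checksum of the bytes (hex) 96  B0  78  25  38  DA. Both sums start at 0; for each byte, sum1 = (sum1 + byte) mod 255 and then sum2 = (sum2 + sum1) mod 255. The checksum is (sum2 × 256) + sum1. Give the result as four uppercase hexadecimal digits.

Running sums (mod 255):
  after byte 0 (96): sum1=150, sum2=150
  after byte 1 (B0): sum1=71, sum2=221
  after byte 2 (78): sum1=191, sum2=157
  after byte 3 (25): sum1=228, sum2=130
  after byte 4 (38): sum1=29, sum2=159
  after byte 5 (DA): sum1=247, sum2=151
Checksum = sum2·256 + sum1 = 151·256 + 247 = 38903 = 0x97F7.

97F7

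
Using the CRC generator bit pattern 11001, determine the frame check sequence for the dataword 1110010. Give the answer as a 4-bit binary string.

1010

Append 4 zeros: 11100100000. Divide by 11001 (XOR where the leading bit is 1):
  pos 0: 11100 XOR 11001 = 00101
  pos 2: 10110 XOR 11001 = 01111
  pos 3: 11110 XOR 11001 = 00111
  pos 5: 11100 XOR 11001 = 00101
Remainder (last 4 bits) = 1010. This is the CRC / FCS.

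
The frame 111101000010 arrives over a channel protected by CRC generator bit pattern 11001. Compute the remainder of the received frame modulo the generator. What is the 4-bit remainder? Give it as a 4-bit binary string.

Modulo-2 division of 111101000010 by 11001:
  pos 0: 11110 XOR 11001 = 00111
  pos 2: 11110 XOR 11001 = 00111
  pos 4: 11100 XOR 11001 = 00101
  pos 6: 10101 XOR 11001 = 01100
  pos 7: 11000 XOR 11001 = 00001
Remainder = 0001 (nonzero — an error is detected).

0001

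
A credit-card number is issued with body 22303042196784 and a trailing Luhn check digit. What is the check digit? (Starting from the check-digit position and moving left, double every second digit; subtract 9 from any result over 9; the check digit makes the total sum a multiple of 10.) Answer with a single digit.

3

Partial digits right→left: 4 8 7 6 9 1 2 4 0 3 0 3 2 2
Double every second digit counting from the check-digit position (so the 1st, 3rd, 5th, ... of the partial from the right).
  doubled (with −9 where >9): 8 5 9 4 0 0 4 → sum 30
  kept as-is: 8 6 1 4 3 3 2 → sum 27
Total = 30 + 27 = 57.
Check digit = (10 − (57 mod 10)) mod 10 = 3.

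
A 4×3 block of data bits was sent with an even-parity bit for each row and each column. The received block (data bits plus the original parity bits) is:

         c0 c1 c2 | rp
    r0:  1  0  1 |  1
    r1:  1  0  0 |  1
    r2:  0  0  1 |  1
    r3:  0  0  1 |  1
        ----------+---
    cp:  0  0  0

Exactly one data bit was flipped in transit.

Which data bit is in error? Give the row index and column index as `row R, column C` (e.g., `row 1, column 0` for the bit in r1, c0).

row 0, column 2

Recompute each row's even parity and compare to rp:
  r0: data parity 0, sent rp 1 → mismatch
  r1: data parity 1, sent rp 1 → ok
  r2: data parity 1, sent rp 1 → ok
  r3: data parity 1, sent rp 1 → ok
Recompute each column's even parity and compare to cp:
  c0: data parity 0, sent cp 0 → ok
  c1: data parity 0, sent cp 0 → ok
  c2: data parity 1, sent cp 0 → mismatch
Exactly one row (r0) and one column (c2) fail → the flipped bit is at their intersection.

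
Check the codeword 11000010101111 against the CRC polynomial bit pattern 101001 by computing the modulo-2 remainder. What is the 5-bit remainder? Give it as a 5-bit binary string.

Modulo-2 division of 11000010101111 by 101001:
  pos 0: 110000 XOR 101001 = 011001
  pos 1: 110011 XOR 101001 = 011010
  pos 2: 110100 XOR 101001 = 011101
  pos 3: 111011 XOR 101001 = 010010
  pos 4: 100100 XOR 101001 = 001101
  pos 6: 110111 XOR 101001 = 011110
  pos 7: 111101 XOR 101001 = 010100
  pos 8: 101001 XOR 101001 = 000000
Remainder = 00000 (zero — the frame passes the CRC check).

00000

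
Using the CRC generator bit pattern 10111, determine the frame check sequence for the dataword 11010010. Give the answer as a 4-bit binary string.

0011

Append 4 zeros: 110100100000. Divide by 10111 (XOR where the leading bit is 1):
  pos 0: 11010 XOR 10111 = 01101
  pos 1: 11010 XOR 10111 = 01101
  pos 2: 11011 XOR 10111 = 01100
  pos 3: 11000 XOR 10111 = 01111
  pos 4: 11110 XOR 10111 = 01001
  pos 5: 10010 XOR 10111 = 00101
  pos 7: 10100 XOR 10111 = 00011
Remainder (last 4 bits) = 0011. This is the CRC / FCS.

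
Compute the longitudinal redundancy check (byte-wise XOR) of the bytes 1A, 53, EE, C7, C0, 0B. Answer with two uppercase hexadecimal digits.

AB

XOR the bytes together:
  start with 0x1A
  0x1A ⊕ 0x53 = 0x49
  0x49 ⊕ 0xEE = 0xA7
  0xA7 ⊕ 0xC7 = 0x60
  0x60 ⊕ 0xC0 = 0xA0
  0xA0 ⊕ 0x0B = 0xAB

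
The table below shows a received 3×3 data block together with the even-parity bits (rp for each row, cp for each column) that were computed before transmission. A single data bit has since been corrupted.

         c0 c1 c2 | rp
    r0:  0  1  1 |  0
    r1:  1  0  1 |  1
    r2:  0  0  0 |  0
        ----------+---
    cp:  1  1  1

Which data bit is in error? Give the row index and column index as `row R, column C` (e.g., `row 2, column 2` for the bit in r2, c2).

Recompute each row's even parity and compare to rp:
  r0: data parity 0, sent rp 0 → ok
  r1: data parity 0, sent rp 1 → mismatch
  r2: data parity 0, sent rp 0 → ok
Recompute each column's even parity and compare to cp:
  c0: data parity 1, sent cp 1 → ok
  c1: data parity 1, sent cp 1 → ok
  c2: data parity 0, sent cp 1 → mismatch
Exactly one row (r1) and one column (c2) fail → the flipped bit is at their intersection.

row 1, column 2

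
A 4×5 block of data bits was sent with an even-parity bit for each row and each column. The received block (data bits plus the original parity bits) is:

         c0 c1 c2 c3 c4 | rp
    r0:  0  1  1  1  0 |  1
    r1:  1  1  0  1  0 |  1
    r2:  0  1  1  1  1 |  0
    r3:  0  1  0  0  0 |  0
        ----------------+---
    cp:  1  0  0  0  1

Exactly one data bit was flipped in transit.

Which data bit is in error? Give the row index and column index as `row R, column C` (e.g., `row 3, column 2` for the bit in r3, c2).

row 3, column 3

Recompute each row's even parity and compare to rp:
  r0: data parity 1, sent rp 1 → ok
  r1: data parity 1, sent rp 1 → ok
  r2: data parity 0, sent rp 0 → ok
  r3: data parity 1, sent rp 0 → mismatch
Recompute each column's even parity and compare to cp:
  c0: data parity 1, sent cp 1 → ok
  c1: data parity 0, sent cp 0 → ok
  c2: data parity 0, sent cp 0 → ok
  c3: data parity 1, sent cp 0 → mismatch
  c4: data parity 1, sent cp 1 → ok
Exactly one row (r3) and one column (c3) fail → the flipped bit is at their intersection.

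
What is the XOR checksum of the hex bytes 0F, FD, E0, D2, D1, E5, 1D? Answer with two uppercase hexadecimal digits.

XOR the bytes together:
  start with 0x0F
  0x0F ⊕ 0xFD = 0xF2
  0xF2 ⊕ 0xE0 = 0x12
  0x12 ⊕ 0xD2 = 0xC0
  0xC0 ⊕ 0xD1 = 0x11
  0x11 ⊕ 0xE5 = 0xF4
  0xF4 ⊕ 0x1D = 0xE9

E9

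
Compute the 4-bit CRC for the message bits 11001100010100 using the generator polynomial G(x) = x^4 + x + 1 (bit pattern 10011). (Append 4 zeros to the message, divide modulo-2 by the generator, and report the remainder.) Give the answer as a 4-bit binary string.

Append 4 zeros: 110011000101000000. Divide by 10011 (XOR where the leading bit is 1):
  pos 0: 11001 XOR 10011 = 01010
  pos 1: 10101 XOR 10011 = 00110
  pos 3: 11000 XOR 10011 = 01011
  pos 4: 10110 XOR 10011 = 00101
  pos 6: 10110 XOR 10011 = 00101
  pos 8: 10110 XOR 10011 = 00101
  pos 10: 10100 XOR 10011 = 00111
  pos 12: 11100 XOR 10011 = 01111
  pos 13: 11110 XOR 10011 = 01101
Remainder (last 4 bits) = 1101. This is the CRC / FCS.

1101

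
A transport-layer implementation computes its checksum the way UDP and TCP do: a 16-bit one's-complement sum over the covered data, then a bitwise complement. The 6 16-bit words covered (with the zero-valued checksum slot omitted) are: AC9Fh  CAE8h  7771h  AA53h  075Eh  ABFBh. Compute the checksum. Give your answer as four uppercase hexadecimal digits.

One's-complement addition (fold any carry out of bit 15 back into bit 0):
  0xAC9F + 0xCAE8 = 0x17787 → wrap carry → 0x7788
  0x7788 + 0x7771 = 0x0EEF9
  0xEEF9 + 0xAA53 = 0x1994C → wrap carry → 0x994D
  0x994D + 0x075E = 0x0A0AB
  0xA0AB + 0xABFB = 0x14CA6 → wrap carry → 0x4CA7
One's-complement sum = 0x4CA7.
Checksum = ~0x4CA7 & 0xFFFF = 0xB358.

B358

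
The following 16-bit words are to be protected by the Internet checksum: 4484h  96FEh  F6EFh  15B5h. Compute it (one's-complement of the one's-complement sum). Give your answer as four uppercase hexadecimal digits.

17D8

One's-complement addition (fold any carry out of bit 15 back into bit 0):
  0x4484 + 0x96FE = 0x0DB82
  0xDB82 + 0xF6EF = 0x1D271 → wrap carry → 0xD272
  0xD272 + 0x15B5 = 0x0E827
One's-complement sum = 0xE827.
Checksum = ~0xE827 & 0xFFFF = 0x17D8.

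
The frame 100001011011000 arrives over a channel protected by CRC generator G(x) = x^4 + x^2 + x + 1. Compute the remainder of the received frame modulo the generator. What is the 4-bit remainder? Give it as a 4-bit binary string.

Modulo-2 division of 100001011011000 by 10111:
  pos 0: 10000 XOR 10111 = 00111
  pos 2: 11110 XOR 10111 = 01001
  pos 3: 10011 XOR 10111 = 00100
  pos 5: 10010 XOR 10111 = 00101
  pos 7: 10111 XOR 10111 = 00000
Remainder = 0000 (zero — the frame passes the CRC check).

0000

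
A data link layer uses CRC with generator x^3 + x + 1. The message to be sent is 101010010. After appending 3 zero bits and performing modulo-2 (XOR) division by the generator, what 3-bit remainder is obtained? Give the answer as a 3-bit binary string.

Append 3 zeros: 101010010000. Divide by 1011 (XOR where the leading bit is 1):
  pos 0: 1010 XOR 1011 = 0001
  pos 3: 1100 XOR 1011 = 0111
  pos 4: 1111 XOR 1011 = 0100
  pos 5: 1000 XOR 1011 = 0011
  pos 7: 1100 XOR 1011 = 0111
  pos 8: 1110 XOR 1011 = 0101
Remainder (last 3 bits) = 101. This is the CRC / FCS.

101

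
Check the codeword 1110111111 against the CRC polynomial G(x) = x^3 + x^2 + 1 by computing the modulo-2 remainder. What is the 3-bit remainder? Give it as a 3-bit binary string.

Modulo-2 division of 1110111111 by 1101:
  pos 0: 1110 XOR 1101 = 0011
  pos 2: 1111 XOR 1101 = 0010
  pos 4: 1011 XOR 1101 = 0110
  pos 5: 1101 XOR 1101 = 0000
Remainder = 001 (nonzero — an error is detected).

001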